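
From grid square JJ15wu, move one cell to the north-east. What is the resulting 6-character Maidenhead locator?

Longitude subsquare w = 22; +1 → 23 = x.
Latitude subsquare u = 20; +1 → 21 = v.

JJ15xv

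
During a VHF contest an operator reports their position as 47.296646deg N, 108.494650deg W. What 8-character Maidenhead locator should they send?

DN57sh01

Add 180° to longitude and 90° to latitude: 71.50535, 137.29665.
Field (20°×10°, letters A–R): 71.50535/20 → 3 → D, 137.29665/10 → 13 → N; chars DN.
Square (2°×1°, digits 0–9): 11.50535/2 → 5, 7.29665/1 → 7; chars 57.
Subsquare (5′×2.5′, letters a–x): 1.50535/0.0833333 → 18 → s, 0.29665/0.0416667 → 7 → h; chars sh.
Extended square (30″×15″, digits 0–9): 0.00535/0.00833333 → 0, 0.00498/0.00416667 → 1; chars 01.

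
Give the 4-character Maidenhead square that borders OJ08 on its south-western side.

Longitude square 0; −1 → -1, wraps to 9, carry into field.
Longitude field O = 14; −1 → 13 = N.
Latitude square 8; −1 → 7.

NJ97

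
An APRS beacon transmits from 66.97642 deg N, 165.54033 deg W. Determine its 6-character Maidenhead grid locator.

Offset from 180°W / 90°S: lon 14.4597°, lat 156.9764°.
Field (20°×10°, letters A–R): lon ⌊14.4597/20⌋ = 0 → A; lat ⌊156.9764/10⌋ = 15 → P.
Square (2°×1°, digits 0–9): lon ⌊14.4597/2⌋ = 7; lat ⌊6.9764/1⌋ = 6.
Subsquare (5′×2.5′, letters a–x): lon ⌊0.4597/0.0833333⌋ = 5 → f; lat ⌊0.9764/0.0416667⌋ = 23 → x.

AP76fx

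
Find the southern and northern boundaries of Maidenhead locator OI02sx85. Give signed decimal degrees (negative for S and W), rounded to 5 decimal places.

Field O=14, I=8: +14·20° lon, +8·10° lat → SW at lon 100°, lat -10°.
Square 0, 2: +0·2° lon, +2·1° lat → SW at lon 100°, lat -8°.
Subsquare s=18, x=23: +18·0.0833333° lon, +23·0.0416667° lat → SW at lon 101.5°, lat -7.04167°.
Extended square 8, 5: +8·0.00833333° lon, +5·0.00416667° lat → SW at lon 101.567°, lat -7.02083°.
Cell spans 0.00833333° lon × 0.00416667° lat.
south -7.02083, north -7.01667.

-7.02083, -7.01667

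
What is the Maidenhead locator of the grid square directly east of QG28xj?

Longitude subsquare x = 23; +1 → 24, wraps to 0 = a, carry into square.
Longitude square 2; +1 → 3.
The latitude characters are unchanged.

QG38aj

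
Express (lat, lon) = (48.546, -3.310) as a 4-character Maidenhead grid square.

IN88

Add 180° to longitude and 90° to latitude: 176.69, 138.55.
Field (20°×10°, letters A–R): lon ⌊176.69/20⌋ = 8 → I; lat ⌊138.55/10⌋ = 13 → N.
Square (2°×1°, digits 0–9): lon ⌊16.69/2⌋ = 8; lat ⌊8.55/1⌋ = 8.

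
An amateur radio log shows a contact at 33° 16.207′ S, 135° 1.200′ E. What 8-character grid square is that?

Shift to the Maidenhead origin (180°W, 90°S): lon 315.02000, lat 56.72988.
Field: lon ⌊315.02000/20⌋ = 15 → P; lat ⌊56.72988/10⌋ = 5 → F.
Square: lon ⌊15.02000/2⌋ = 7; lat ⌊6.72988/1⌋ = 6.
Subsquare: lon ⌊1.02000/0.0833333⌋ = 12 → m; lat ⌊0.72988/0.0416667⌋ = 17 → r.
Extended square: lon ⌊0.02000/0.00833333⌋ = 2; lat ⌊0.02155/0.00416667⌋ = 5.

PF76mr25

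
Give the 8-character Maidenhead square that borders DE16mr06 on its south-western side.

Longitude extended square 0; −1 → -1, wraps to 9, carry into subsquare.
Longitude subsquare m = 12; −1 → 11 = l.
Latitude extended square 6; −1 → 5.

DE16lr95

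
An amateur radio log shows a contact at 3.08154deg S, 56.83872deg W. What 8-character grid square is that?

GI16nw90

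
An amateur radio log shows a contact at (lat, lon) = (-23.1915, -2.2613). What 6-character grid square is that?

Offset from 180°W / 90°S: lon 177.7387°, lat 66.8085°.
Field: lon ⌊177.7387/20⌋ = 8 → I; lat ⌊66.8085/10⌋ = 6 → G.
Square: lon ⌊17.7387/2⌋ = 8; lat ⌊6.8085/1⌋ = 6.
Subsquare: lon ⌊1.7387/0.0833333⌋ = 20 → u; lat ⌊0.8085/0.0416667⌋ = 19 → t.

IG86ut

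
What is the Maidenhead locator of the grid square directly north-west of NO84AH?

NO74xi

Longitude subsquare a = 0; −1 → -1, wraps to 23 = x, carry into square.
Longitude square 8; −1 → 7.
Latitude subsquare h = 7; +1 → 8 = i.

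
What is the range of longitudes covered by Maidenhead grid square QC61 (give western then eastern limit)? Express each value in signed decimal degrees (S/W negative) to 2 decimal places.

Field Q=16, C=2: +16·20° lon, +2·10° lat → SW at lon 140°, lat -70°.
Square 6, 1: +6·2° lon, +1·1° lat → SW at lon 152°, lat -69°.
Cell spans 2° lon × 1° lat.
west 152.00, east 154.00.

152.00, 154.00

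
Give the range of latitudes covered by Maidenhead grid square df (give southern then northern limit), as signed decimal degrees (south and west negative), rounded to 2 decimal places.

-40.00, -30.00

Field D=3, F=5: +3·20° lon, +5·10° lat → SW at lon -120°, lat -40°.
Cell spans 20° lon × 10° lat.
south -40.00, north -30.00.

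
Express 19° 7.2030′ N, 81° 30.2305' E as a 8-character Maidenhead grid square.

NK09sc08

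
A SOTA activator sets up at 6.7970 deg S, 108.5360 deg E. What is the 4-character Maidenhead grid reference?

OI43

Offset from 180°W / 90°S: lon 288.54°, lat 83.20°.
Field: lon ⌊288.54/20⌋ = 14 → O; lat ⌊83.20/10⌋ = 8 → I.
Square: lon ⌊8.54/2⌋ = 4; lat ⌊3.20/1⌋ = 3.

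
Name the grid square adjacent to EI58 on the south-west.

EI47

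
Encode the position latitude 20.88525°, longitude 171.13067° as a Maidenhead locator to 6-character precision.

Shift to the Maidenhead origin (180°W, 90°S): lon 351.1307, lat 110.8852.
Field (20°×10°, letters A–R): 351.1307/20 → 17 → R, 110.8852/10 → 11 → L; chars RL.
Square (2°×1°, digits 0–9): 11.1307/2 → 5, 0.8852/1 → 0; chars 50.
Subsquare (5′×2.5′, letters a–x): 1.1307/0.0833333 → 13 → n, 0.8852/0.0416667 → 21 → v; chars nv.

RL50nv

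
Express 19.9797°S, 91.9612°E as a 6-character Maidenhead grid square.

Shift to the Maidenhead origin (180°W, 90°S): lon 271.9612, lat 70.0203.
Field: lon ⌊271.9612/20⌋ = 13 → N; lat ⌊70.0203/10⌋ = 7 → H.
Square: lon ⌊11.9612/2⌋ = 5; lat ⌊0.0203/1⌋ = 0.
Subsquare: lon ⌊1.9612/0.0833333⌋ = 23 → x; lat ⌊0.0203/0.0416667⌋ = 0 → a.

NH50xa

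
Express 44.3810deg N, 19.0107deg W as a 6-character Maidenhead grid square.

Offset from 180°W / 90°S: lon 160.9893°, lat 134.3810°.
Field: 160.9893/20 → 8 → I, 134.3810/10 → 13 → N; chars IN.
Square: 0.9893/2 → 0, 4.3810/1 → 4; chars 04.
Subsquare: 0.9893/0.0833333 → 11 → l, 0.3810/0.0416667 → 9 → j; chars lj.

IN04lj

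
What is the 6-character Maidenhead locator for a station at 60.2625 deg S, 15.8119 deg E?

Offset from 180°W / 90°S: lon 195.8119°, lat 29.7375°.
Field (20°×10°, letters A–R): 195.8119/20 → 9 → J, 29.7375/10 → 2 → C; chars JC.
Square (2°×1°, digits 0–9): 15.8119/2 → 7, 9.7375/1 → 9; chars 79.
Subsquare (5′×2.5′, letters a–x): 1.8119/0.0833333 → 21 → v, 0.7375/0.0416667 → 17 → r; chars vr.

JC79vr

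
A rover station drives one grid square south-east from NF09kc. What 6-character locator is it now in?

NF09lb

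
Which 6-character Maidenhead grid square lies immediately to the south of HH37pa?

HH36px

Latitude subsquare a = 0; −1 → -1, wraps to 23 = x, carry into square.
Latitude square 7; −1 → 6.
The longitude characters are unchanged.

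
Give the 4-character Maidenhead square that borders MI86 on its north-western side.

MI77

Longitude square 8; −1 → 7.
Latitude square 6; +1 → 7.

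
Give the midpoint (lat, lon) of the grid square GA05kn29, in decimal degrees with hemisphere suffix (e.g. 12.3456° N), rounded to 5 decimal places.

84.41875° S, 59.14583° W

Field G=6, A=0: +6·20° lon, +0·10° lat → SW at lon -60°, lat -90°.
Square 0, 5: +0·2° lon, +5·1° lat → SW at lon -60°, lat -85°.
Subsquare k=10, n=13: +10·0.0833333° lon, +13·0.0416667° lat → SW at lon -59.1667°, lat -84.4583°.
Extended square 2, 9: +2·0.00833333° lon, +9·0.00416667° lat → SW at lon -59.15°, lat -84.4208°.
Cell spans 0.00833333° lon × 0.00416667° lat. Centre is SW corner plus half of each.
latitude 84.41875° S, longitude 59.14583° W.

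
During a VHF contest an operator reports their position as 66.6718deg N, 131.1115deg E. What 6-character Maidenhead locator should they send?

Offset from 180°W / 90°S: lon 311.1115°, lat 156.6718°.
Field: 311.1115/20 → 15 → P, 156.6718/10 → 15 → P; chars PP.
Square: 11.1115/2 → 5, 6.6718/1 → 6; chars 56.
Subsquare: 1.1115/0.0833333 → 13 → n, 0.6718/0.0416667 → 16 → q; chars nq.

PP56nq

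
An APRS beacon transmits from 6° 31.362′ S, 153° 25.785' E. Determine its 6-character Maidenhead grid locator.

QI63rl

Shift to the Maidenhead origin (180°W, 90°S): lon 333.4298, lat 83.4773.
Field (20°×10°, letters A–R): 333.4298/20 → 16 → Q, 83.4773/10 → 8 → I; chars QI.
Square (2°×1°, digits 0–9): 13.4298/2 → 6, 3.4773/1 → 3; chars 63.
Subsquare (5′×2.5′, letters a–x): 1.4298/0.0833333 → 17 → r, 0.4773/0.0416667 → 11 → l; chars rl.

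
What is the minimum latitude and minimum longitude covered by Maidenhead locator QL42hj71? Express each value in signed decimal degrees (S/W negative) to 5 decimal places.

Field Q=16, L=11: +16·20° lon, +11·10° lat → SW at lon 140°, lat 20°.
Square 4, 2: +4·2° lon, +2·1° lat → SW at lon 148°, lat 22°.
Subsquare h=7, j=9: +7·0.0833333° lon, +9·0.0416667° lat → SW at lon 148.583°, lat 22.375°.
Extended square 7, 1: +7·0.00833333° lon, +1·0.00416667° lat → SW at lon 148.642°, lat 22.3792°.
latitude 22.37917, longitude 148.64167.

22.37917, 148.64167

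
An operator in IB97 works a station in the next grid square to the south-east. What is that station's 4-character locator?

JB06

Longitude square 9; +1 → 10, wraps to 0, carry into field.
Longitude field I = 8; +1 → 9 = J.
Latitude square 7; −1 → 6.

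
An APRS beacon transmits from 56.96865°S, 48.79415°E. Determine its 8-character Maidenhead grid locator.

Add 180° to longitude and 90° to latitude: 228.79415, 33.03135.
Field (20°×10°, letters A–R): 228.79415/20 → 11 → L, 33.03135/10 → 3 → D; chars LD.
Square (2°×1°, digits 0–9): 8.79415/2 → 4, 3.03135/1 → 3; chars 43.
Subsquare (5′×2.5′, letters a–x): 0.79415/0.0833333 → 9 → j, 0.03135/0.0416667 → 0 → a; chars ja.
Extended square (30″×15″, digits 0–9): 0.04415/0.00833333 → 5, 0.03135/0.00416667 → 7; chars 57.

LD43ja57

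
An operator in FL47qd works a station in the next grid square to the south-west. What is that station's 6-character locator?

FL47pc

Longitude subsquare q = 16; −1 → 15 = p.
Latitude subsquare d = 3; −1 → 2 = c.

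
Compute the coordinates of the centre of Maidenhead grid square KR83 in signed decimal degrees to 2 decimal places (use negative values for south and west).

Field K=10, R=17: +10·20° lon, +17·10° lat → SW at lon 20°, lat 80°.
Square 8, 3: +8·2° lon, +3·1° lat → SW at lon 36°, lat 83°.
Cell spans 2° lon × 1° lat. Centre is SW corner plus half of each.
latitude 83.50, longitude 37.00.

83.50, 37.00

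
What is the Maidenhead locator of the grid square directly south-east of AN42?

AN51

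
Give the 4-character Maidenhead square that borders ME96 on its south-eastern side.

NE05

Longitude square 9; +1 → 10, wraps to 0, carry into field.
Longitude field M = 12; +1 → 13 = N.
Latitude square 6; −1 → 5.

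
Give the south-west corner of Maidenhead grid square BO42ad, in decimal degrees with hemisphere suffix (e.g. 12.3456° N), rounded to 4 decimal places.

Field B=1, O=14: +1·20° lon, +14·10° lat → SW at lon -160°, lat 50°.
Square 4, 2: +4·2° lon, +2·1° lat → SW at lon -152°, lat 52°.
Subsquare a=0, d=3: +0·0.0833333° lon, +3·0.0416667° lat → SW at lon -152°, lat 52.125°.
latitude 52.1250° N, longitude 152.0000° W.

52.1250° N, 152.0000° W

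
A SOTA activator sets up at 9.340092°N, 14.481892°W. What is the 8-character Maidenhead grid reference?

Offset from 180°W / 90°S: lon 165.51811°, lat 99.34009°.
Field (20°×10°, letters A–R): 165.51811/20 → 8 → I, 99.34009/10 → 9 → J; chars IJ.
Square (2°×1°, digits 0–9): 5.51811/2 → 2, 9.34009/1 → 9; chars 29.
Subsquare (5′×2.5′, letters a–x): 1.51811/0.0833333 → 18 → s, 0.34009/0.0416667 → 8 → i; chars si.
Extended square (30″×15″, digits 0–9): 0.01811/0.00833333 → 2, 0.00676/0.00416667 → 1; chars 21.

IJ29si21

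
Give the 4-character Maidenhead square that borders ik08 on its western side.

HK98

Longitude square 0; −1 → -1, wraps to 9, carry into field.
Longitude field I = 8; −1 → 7 = H.
The latitude characters are unchanged.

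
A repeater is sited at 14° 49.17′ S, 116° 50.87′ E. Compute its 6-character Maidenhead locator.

OH85ke

Shift to the Maidenhead origin (180°W, 90°S): lon 296.8478, lat 75.1805.
Field: 296.8478/20 → 14 → O, 75.1805/10 → 7 → H; chars OH.
Square: 16.8478/2 → 8, 5.1805/1 → 5; chars 85.
Subsquare: 0.8478/0.0833333 → 10 → k, 0.1805/0.0416667 → 4 → e; chars ke.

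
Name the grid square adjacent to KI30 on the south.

Latitude square 0; −1 → -1, wraps to 9, carry into field.
Latitude field I = 8; −1 → 7 = H.
The longitude characters are unchanged.

KH39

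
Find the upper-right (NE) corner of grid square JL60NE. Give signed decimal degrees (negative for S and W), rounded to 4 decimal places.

20.2083, 13.1667

Field J=9, L=11: +9·20° lon, +11·10° lat → SW at lon 0°, lat 20°.
Square 6, 0: +6·2° lon, +0·1° lat → SW at lon 12°, lat 20°.
Subsquare n=13, e=4: +13·0.0833333° lon, +4·0.0416667° lat → SW at lon 13.0833°, lat 20.1667°.
Cell spans 0.0833333° lon × 0.0416667° lat. NE corner is SW corner plus one full cell.
latitude 20.2083, longitude 13.1667.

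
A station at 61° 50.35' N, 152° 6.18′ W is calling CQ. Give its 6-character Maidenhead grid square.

Shift to the Maidenhead origin (180°W, 90°S): lon 27.8970, lat 151.8392.
Field: 27.8970/20 → 1 → B, 151.8392/10 → 15 → P; chars BP.
Square: 7.8970/2 → 3, 1.8392/1 → 1; chars 31.
Subsquare: 1.8970/0.0833333 → 22 → w, 0.8392/0.0416667 → 20 → u; chars wu.

BP31wu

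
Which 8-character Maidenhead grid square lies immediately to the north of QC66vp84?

QC66vp85

Latitude extended square 4; +1 → 5.
The longitude characters are unchanged.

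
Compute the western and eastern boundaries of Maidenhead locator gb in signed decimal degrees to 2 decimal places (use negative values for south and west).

-60.00, -40.00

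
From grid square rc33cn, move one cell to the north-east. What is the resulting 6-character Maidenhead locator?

Longitude subsquare c = 2; +1 → 3 = d.
Latitude subsquare n = 13; +1 → 14 = o.

RC33do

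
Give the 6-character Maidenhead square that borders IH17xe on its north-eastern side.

IH27af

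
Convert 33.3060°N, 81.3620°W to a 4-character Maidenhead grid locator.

EM93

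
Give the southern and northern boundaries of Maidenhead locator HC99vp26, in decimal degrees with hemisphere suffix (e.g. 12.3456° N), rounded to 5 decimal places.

Field H=7, C=2: +7·20° lon, +2·10° lat → SW at lon -40°, lat -70°.
Square 9, 9: +9·2° lon, +9·1° lat → SW at lon -22°, lat -61°.
Subsquare v=21, p=15: +21·0.0833333° lon, +15·0.0416667° lat → SW at lon -20.25°, lat -60.375°.
Extended square 2, 6: +2·0.00833333° lon, +6·0.00416667° lat → SW at lon -20.2333°, lat -60.35°.
Cell spans 0.00833333° lon × 0.00416667° lat.
south 60.35000° S, north 60.34583° S.

60.35000° S, 60.34583° S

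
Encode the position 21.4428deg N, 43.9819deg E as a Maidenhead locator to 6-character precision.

Offset from 180°W / 90°S: lon 223.9819°, lat 111.4428°.
Field: 223.9819/20 → 11 → L, 111.4428/10 → 11 → L; chars LL.
Square: 3.9819/2 → 1, 1.4428/1 → 1; chars 11.
Subsquare: 1.9819/0.0833333 → 23 → x, 0.4428/0.0416667 → 10 → k; chars xk.

LL11xk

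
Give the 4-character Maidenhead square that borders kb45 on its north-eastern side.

KB56

Longitude square 4; +1 → 5.
Latitude square 5; +1 → 6.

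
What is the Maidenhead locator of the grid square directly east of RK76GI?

RK76hi

Longitude subsquare g = 6; +1 → 7 = h.
The latitude characters are unchanged.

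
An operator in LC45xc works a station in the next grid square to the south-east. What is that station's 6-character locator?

LC55ab

Longitude subsquare x = 23; +1 → 24, wraps to 0 = a, carry into square.
Longitude square 4; +1 → 5.
Latitude subsquare c = 2; −1 → 1 = b.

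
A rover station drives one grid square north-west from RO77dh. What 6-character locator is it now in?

RO77ci

Longitude subsquare d = 3; −1 → 2 = c.
Latitude subsquare h = 7; +1 → 8 = i.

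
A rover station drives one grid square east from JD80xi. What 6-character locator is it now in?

JD90ai

Longitude subsquare x = 23; +1 → 24, wraps to 0 = a, carry into square.
Longitude square 8; +1 → 9.
The latitude characters are unchanged.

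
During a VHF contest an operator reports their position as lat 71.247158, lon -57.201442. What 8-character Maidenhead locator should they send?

GQ11jf59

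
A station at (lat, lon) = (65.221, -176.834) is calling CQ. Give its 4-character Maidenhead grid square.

AP15

Shift to the Maidenhead origin (180°W, 90°S): lon 3.17, lat 155.22.
Field (20°×10°, letters A–R): 3.17/20 → 0 → A, 155.22/10 → 15 → P; chars AP.
Square (2°×1°, digits 0–9): 3.17/2 → 1, 5.22/1 → 5; chars 15.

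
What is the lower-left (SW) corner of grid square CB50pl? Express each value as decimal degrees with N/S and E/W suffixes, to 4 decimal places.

Field C=2, B=1: +2·20° lon, +1·10° lat → SW at lon -140°, lat -80°.
Square 5, 0: +5·2° lon, +0·1° lat → SW at lon -130°, lat -80°.
Subsquare p=15, l=11: +15·0.0833333° lon, +11·0.0416667° lat → SW at lon -128.75°, lat -79.5417°.
latitude 79.5417° S, longitude 128.7500° W.

79.5417° S, 128.7500° W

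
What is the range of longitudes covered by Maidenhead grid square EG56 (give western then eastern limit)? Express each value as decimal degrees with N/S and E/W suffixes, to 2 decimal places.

90.00° W, 88.00° W

Field E=4, G=6: +4·20° lon, +6·10° lat → SW at lon -100°, lat -30°.
Square 5, 6: +5·2° lon, +6·1° lat → SW at lon -90°, lat -24°.
Cell spans 2° lon × 1° lat.
west 90.00° W, east 88.00° W.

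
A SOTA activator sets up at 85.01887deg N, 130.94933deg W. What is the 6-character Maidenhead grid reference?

CR45ma

Add 180° to longitude and 90° to latitude: 49.0507, 175.0189.
Field (20°×10°, letters A–R): 49.0507/20 → 2 → C, 175.0189/10 → 17 → R; chars CR.
Square (2°×1°, digits 0–9): 9.0507/2 → 4, 5.0189/1 → 5; chars 45.
Subsquare (5′×2.5′, letters a–x): 1.0507/0.0833333 → 12 → m, 0.0189/0.0416667 → 0 → a; chars ma.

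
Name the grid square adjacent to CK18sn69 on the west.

Longitude extended square 6; −1 → 5.
The latitude characters are unchanged.

CK18sn59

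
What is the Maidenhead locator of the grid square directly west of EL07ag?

DL97xg

Longitude subsquare a = 0; −1 → -1, wraps to 23 = x, carry into square.
Longitude square 0; −1 → -1, wraps to 9, carry into field.
Longitude field E = 4; −1 → 3 = D.
The latitude characters are unchanged.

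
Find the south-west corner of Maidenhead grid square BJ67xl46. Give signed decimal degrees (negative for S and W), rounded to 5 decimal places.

7.48333, -146.05000

Field B=1, J=9: +1·20° lon, +9·10° lat → SW at lon -160°, lat 0°.
Square 6, 7: +6·2° lon, +7·1° lat → SW at lon -148°, lat 7°.
Subsquare x=23, l=11: +23·0.0833333° lon, +11·0.0416667° lat → SW at lon -146.083°, lat 7.45833°.
Extended square 4, 6: +4·0.00833333° lon, +6·0.00416667° lat → SW at lon -146.05°, lat 7.48333°.
latitude 7.48333, longitude -146.05000.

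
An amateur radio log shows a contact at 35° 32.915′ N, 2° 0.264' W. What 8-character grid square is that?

IM85xn91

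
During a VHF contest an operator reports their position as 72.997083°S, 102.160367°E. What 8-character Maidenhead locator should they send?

Shift to the Maidenhead origin (180°W, 90°S): lon 282.16037, lat 17.00292.
Field: 282.16037/20 → 14 → O, 17.00292/10 → 1 → B; chars OB.
Square: 2.16037/2 → 1, 7.00292/1 → 7; chars 17.
Subsquare: 0.16037/0.0833333 → 1 → b, 0.00292/0.0416667 → 0 → a; chars ba.
Extended square: 0.07703/0.00833333 → 9, 0.00292/0.00416667 → 0; chars 90.

OB17ba90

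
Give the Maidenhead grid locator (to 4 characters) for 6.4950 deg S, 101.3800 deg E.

Add 180° to longitude and 90° to latitude: 281.38, 83.50.
Field: lon ⌊281.38/20⌋ = 14 → O; lat ⌊83.50/10⌋ = 8 → I.
Square: lon ⌊1.38/2⌋ = 0; lat ⌊3.50/1⌋ = 3.

OI03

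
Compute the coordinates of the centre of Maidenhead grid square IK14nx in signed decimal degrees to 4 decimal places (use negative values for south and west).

14.9792, -16.8750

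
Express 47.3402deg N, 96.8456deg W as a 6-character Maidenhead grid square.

Offset from 180°W / 90°S: lon 83.1544°, lat 137.3402°.
Field (20°×10°, letters A–R): 83.1544/20 → 4 → E, 137.3402/10 → 13 → N; chars EN.
Square (2°×1°, digits 0–9): 3.1544/2 → 1, 7.3402/1 → 7; chars 17.
Subsquare (5′×2.5′, letters a–x): 1.1544/0.0833333 → 13 → n, 0.3402/0.0416667 → 8 → i; chars ni.

EN17ni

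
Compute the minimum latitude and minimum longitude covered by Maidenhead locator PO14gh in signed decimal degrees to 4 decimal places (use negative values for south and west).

54.2917, 122.5000

Field P=15, O=14: +15·20° lon, +14·10° lat → SW at lon 120°, lat 50°.
Square 1, 4: +1·2° lon, +4·1° lat → SW at lon 122°, lat 54°.
Subsquare g=6, h=7: +6·0.0833333° lon, +7·0.0416667° lat → SW at lon 122.5°, lat 54.2917°.
latitude 54.2917, longitude 122.5000.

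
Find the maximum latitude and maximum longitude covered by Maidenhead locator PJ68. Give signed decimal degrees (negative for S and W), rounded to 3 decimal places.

9.000, 134.000

Field P=15, J=9: +15·20° lon, +9·10° lat → SW at lon 120°, lat 0°.
Square 6, 8: +6·2° lon, +8·1° lat → SW at lon 132°, lat 8°.
Cell spans 2° lon × 1° lat. NE corner is SW corner plus one full cell.
latitude 9.000, longitude 134.000.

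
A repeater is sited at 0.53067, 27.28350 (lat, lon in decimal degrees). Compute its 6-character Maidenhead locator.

Shift to the Maidenhead origin (180°W, 90°S): lon 207.2835, lat 90.5307.
Field (20°×10°, letters A–R): 207.2835/20 → 10 → K, 90.5307/10 → 9 → J; chars KJ.
Square (2°×1°, digits 0–9): 7.2835/2 → 3, 0.5307/1 → 0; chars 30.
Subsquare (5′×2.5′, letters a–x): 1.2835/0.0833333 → 15 → p, 0.5307/0.0416667 → 12 → m; chars pm.

KJ30pm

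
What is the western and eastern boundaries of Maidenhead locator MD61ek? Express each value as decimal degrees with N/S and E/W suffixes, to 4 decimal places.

72.3333° E, 72.4167° E

Field M=12, D=3: +12·20° lon, +3·10° lat → SW at lon 60°, lat -60°.
Square 6, 1: +6·2° lon, +1·1° lat → SW at lon 72°, lat -59°.
Subsquare e=4, k=10: +4·0.0833333° lon, +10·0.0416667° lat → SW at lon 72.3333°, lat -58.5833°.
Cell spans 0.0833333° lon × 0.0416667° lat.
west 72.3333° E, east 72.4167° E.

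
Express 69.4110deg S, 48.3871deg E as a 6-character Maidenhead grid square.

Add 180° to longitude and 90° to latitude: 228.3871, 20.5890.
Field: lon ⌊228.3871/20⌋ = 11 → L; lat ⌊20.5890/10⌋ = 2 → C.
Square: lon ⌊8.3871/2⌋ = 4; lat ⌊0.5890/1⌋ = 0.
Subsquare: lon ⌊0.3871/0.0833333⌋ = 4 → e; lat ⌊0.5890/0.0416667⌋ = 14 → o.

LC40eo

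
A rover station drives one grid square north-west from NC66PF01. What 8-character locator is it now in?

NC66of92

Longitude extended square 0; −1 → -1, wraps to 9, carry into subsquare.
Longitude subsquare p = 15; −1 → 14 = o.
Latitude extended square 1; +1 → 2.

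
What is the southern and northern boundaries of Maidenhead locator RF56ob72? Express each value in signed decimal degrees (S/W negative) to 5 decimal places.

-33.95000, -33.94583

Field R=17, F=5: +17·20° lon, +5·10° lat → SW at lon 160°, lat -40°.
Square 5, 6: +5·2° lon, +6·1° lat → SW at lon 170°, lat -34°.
Subsquare o=14, b=1: +14·0.0833333° lon, +1·0.0416667° lat → SW at lon 171.167°, lat -33.9583°.
Extended square 7, 2: +7·0.00833333° lon, +2·0.00416667° lat → SW at lon 171.225°, lat -33.95°.
Cell spans 0.00833333° lon × 0.00416667° lat.
south -33.95000, north -33.94583.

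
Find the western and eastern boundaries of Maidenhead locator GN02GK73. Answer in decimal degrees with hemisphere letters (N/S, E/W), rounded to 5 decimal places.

59.44167° W, 59.43333° W

Field G=6, N=13: +6·20° lon, +13·10° lat → SW at lon -60°, lat 40°.
Square 0, 2: +0·2° lon, +2·1° lat → SW at lon -60°, lat 42°.
Subsquare g=6, k=10: +6·0.0833333° lon, +10·0.0416667° lat → SW at lon -59.5°, lat 42.4167°.
Extended square 7, 3: +7·0.00833333° lon, +3·0.00416667° lat → SW at lon -59.4417°, lat 42.4292°.
Cell spans 0.00833333° lon × 0.00416667° lat.
west 59.44167° W, east 59.43333° W.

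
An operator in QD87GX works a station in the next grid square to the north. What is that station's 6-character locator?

Latitude subsquare x = 23; +1 → 24, wraps to 0 = a, carry into square.
Latitude square 7; +1 → 8.
The longitude characters are unchanged.

QD88ga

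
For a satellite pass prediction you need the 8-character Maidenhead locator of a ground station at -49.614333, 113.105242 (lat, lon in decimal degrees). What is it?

Shift to the Maidenhead origin (180°W, 90°S): lon 293.10524, lat 40.38567.
Field: lon ⌊293.10524/20⌋ = 14 → O; lat ⌊40.38567/10⌋ = 4 → E.
Square: lon ⌊13.10524/2⌋ = 6; lat ⌊0.38567/1⌋ = 0.
Subsquare: lon ⌊1.10524/0.0833333⌋ = 13 → n; lat ⌊0.38567/0.0416667⌋ = 9 → j.
Extended square: lon ⌊0.02191/0.00833333⌋ = 2; lat ⌊0.01067/0.00416667⌋ = 2.

OE60nj22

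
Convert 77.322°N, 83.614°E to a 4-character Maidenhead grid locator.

NQ17

Offset from 180°W / 90°S: lon 263.61°, lat 167.32°.
Field: lon ⌊263.61/20⌋ = 13 → N; lat ⌊167.32/10⌋ = 16 → Q.
Square: lon ⌊3.61/2⌋ = 1; lat ⌊7.32/1⌋ = 7.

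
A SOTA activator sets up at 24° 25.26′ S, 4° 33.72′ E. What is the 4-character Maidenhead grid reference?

Offset from 180°W / 90°S: lon 184.56°, lat 65.58°.
Field: lon ⌊184.56/20⌋ = 9 → J; lat ⌊65.58/10⌋ = 6 → G.
Square: lon ⌊4.56/2⌋ = 2; lat ⌊5.58/1⌋ = 5.

JG25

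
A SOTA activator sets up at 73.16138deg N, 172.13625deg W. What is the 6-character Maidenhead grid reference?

Offset from 180°W / 90°S: lon 7.8638°, lat 163.1614°.
Field: lon ⌊7.8638/20⌋ = 0 → A; lat ⌊163.1614/10⌋ = 16 → Q.
Square: lon ⌊7.8638/2⌋ = 3; lat ⌊3.1614/1⌋ = 3.
Subsquare: lon ⌊1.8638/0.0833333⌋ = 22 → w; lat ⌊0.1614/0.0416667⌋ = 3 → d.

AQ33wd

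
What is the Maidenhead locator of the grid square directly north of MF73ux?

MF74ua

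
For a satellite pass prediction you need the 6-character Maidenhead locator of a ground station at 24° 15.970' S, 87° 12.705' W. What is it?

EG65jr

Offset from 180°W / 90°S: lon 92.7883°, lat 65.7338°.
Field (20°×10°, letters A–R): 92.7883/20 → 4 → E, 65.7338/10 → 6 → G; chars EG.
Square (2°×1°, digits 0–9): 12.7883/2 → 6, 5.7338/1 → 5; chars 65.
Subsquare (5′×2.5′, letters a–x): 0.7883/0.0833333 → 9 → j, 0.7338/0.0416667 → 17 → r; chars jr.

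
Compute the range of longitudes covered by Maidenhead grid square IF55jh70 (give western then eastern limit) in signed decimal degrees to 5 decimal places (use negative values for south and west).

-9.19167, -9.18333

Field I=8, F=5: +8·20° lon, +5·10° lat → SW at lon -20°, lat -40°.
Square 5, 5: +5·2° lon, +5·1° lat → SW at lon -10°, lat -35°.
Subsquare j=9, h=7: +9·0.0833333° lon, +7·0.0416667° lat → SW at lon -9.25°, lat -34.7083°.
Extended square 7, 0: +7·0.00833333° lon, +0·0.00416667° lat → SW at lon -9.19167°, lat -34.7083°.
Cell spans 0.00833333° lon × 0.00416667° lat.
west -9.19167, east -9.18333.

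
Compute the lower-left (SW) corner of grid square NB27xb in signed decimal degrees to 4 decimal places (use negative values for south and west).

-72.9583, 85.9167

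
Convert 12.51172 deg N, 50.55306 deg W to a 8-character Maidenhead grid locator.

Shift to the Maidenhead origin (180°W, 90°S): lon 129.44694, lat 102.51172.
Field: 129.44694/20 → 6 → G, 102.51172/10 → 10 → K; chars GK.
Square: 9.44694/2 → 4, 2.51172/1 → 2; chars 42.
Subsquare: 1.44694/0.0833333 → 17 → r, 0.51172/0.0416667 → 12 → m; chars rm.
Extended square: 0.03027/0.00833333 → 3, 0.01172/0.00416667 → 2; chars 32.

GK42rm32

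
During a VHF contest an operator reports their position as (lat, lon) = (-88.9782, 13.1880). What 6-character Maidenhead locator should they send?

JA61oa

Add 180° to longitude and 90° to latitude: 193.1880, 1.0218.
Field: lon ⌊193.1880/20⌋ = 9 → J; lat ⌊1.0218/10⌋ = 0 → A.
Square: lon ⌊13.1880/2⌋ = 6; lat ⌊1.0218/1⌋ = 1.
Subsquare: lon ⌊1.1880/0.0833333⌋ = 14 → o; lat ⌊0.0218/0.0416667⌋ = 0 → a.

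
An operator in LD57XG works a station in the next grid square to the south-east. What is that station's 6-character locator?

Longitude subsquare x = 23; +1 → 24, wraps to 0 = a, carry into square.
Longitude square 5; +1 → 6.
Latitude subsquare g = 6; −1 → 5 = f.

LD67af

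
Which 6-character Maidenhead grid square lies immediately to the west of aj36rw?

AJ36qw

Longitude subsquare r = 17; −1 → 16 = q.
The latitude characters are unchanged.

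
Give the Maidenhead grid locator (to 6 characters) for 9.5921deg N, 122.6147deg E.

PJ19ho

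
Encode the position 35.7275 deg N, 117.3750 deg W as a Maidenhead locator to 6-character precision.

Offset from 180°W / 90°S: lon 62.6250°, lat 125.7275°.
Field: lon ⌊62.6250/20⌋ = 3 → D; lat ⌊125.7275/10⌋ = 12 → M.
Square: lon ⌊2.6250/2⌋ = 1; lat ⌊5.7275/1⌋ = 5.
Subsquare: lon ⌊0.6250/0.0833333⌋ = 7 → h; lat ⌊0.7275/0.0416667⌋ = 17 → r.

DM15hr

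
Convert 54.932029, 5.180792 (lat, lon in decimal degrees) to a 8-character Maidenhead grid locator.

JO24ow13

Add 180° to longitude and 90° to latitude: 185.18079, 144.93203.
Field: lon ⌊185.18079/20⌋ = 9 → J; lat ⌊144.93203/10⌋ = 14 → O.
Square: lon ⌊5.18079/2⌋ = 2; lat ⌊4.93203/1⌋ = 4.
Subsquare: lon ⌊1.18079/0.0833333⌋ = 14 → o; lat ⌊0.93203/0.0416667⌋ = 22 → w.
Extended square: lon ⌊0.01413/0.00833333⌋ = 1; lat ⌊0.01536/0.00416667⌋ = 3.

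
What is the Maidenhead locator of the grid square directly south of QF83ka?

QF82kx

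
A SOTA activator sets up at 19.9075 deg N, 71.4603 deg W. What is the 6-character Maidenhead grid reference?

FK49gv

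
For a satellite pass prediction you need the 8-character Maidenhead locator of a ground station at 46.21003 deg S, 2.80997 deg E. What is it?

Shift to the Maidenhead origin (180°W, 90°S): lon 182.80997, lat 43.78997.
Field: 182.80997/20 → 9 → J, 43.78997/10 → 4 → E; chars JE.
Square: 2.80997/2 → 1, 3.78997/1 → 3; chars 13.
Subsquare: 0.80997/0.0833333 → 9 → j, 0.78997/0.0416667 → 18 → s; chars js.
Extended square: 0.05997/0.00833333 → 7, 0.03997/0.00416667 → 9; chars 79.

JE13js79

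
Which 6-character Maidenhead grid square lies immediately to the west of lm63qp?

LM63pp

Longitude subsquare q = 16; −1 → 15 = p.
The latitude characters are unchanged.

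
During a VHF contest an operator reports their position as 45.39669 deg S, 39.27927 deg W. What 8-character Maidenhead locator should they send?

Shift to the Maidenhead origin (180°W, 90°S): lon 140.72073, lat 44.60331.
Field: lon ⌊140.72073/20⌋ = 7 → H; lat ⌊44.60331/10⌋ = 4 → E.
Square: lon ⌊0.72073/2⌋ = 0; lat ⌊4.60331/1⌋ = 4.
Subsquare: lon ⌊0.72073/0.0833333⌋ = 8 → i; lat ⌊0.60331/0.0416667⌋ = 14 → o.
Extended square: lon ⌊0.05406/0.00833333⌋ = 6; lat ⌊0.01998/0.00416667⌋ = 4.

HE04io64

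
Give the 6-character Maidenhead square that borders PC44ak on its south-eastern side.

PC44bj

Longitude subsquare a = 0; +1 → 1 = b.
Latitude subsquare k = 10; −1 → 9 = j.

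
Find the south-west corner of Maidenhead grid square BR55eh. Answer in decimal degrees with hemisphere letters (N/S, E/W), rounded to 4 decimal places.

Field B=1, R=17: +1·20° lon, +17·10° lat → SW at lon -160°, lat 80°.
Square 5, 5: +5·2° lon, +5·1° lat → SW at lon -150°, lat 85°.
Subsquare e=4, h=7: +4·0.0833333° lon, +7·0.0416667° lat → SW at lon -149.667°, lat 85.2917°.
latitude 85.2917° N, longitude 149.6667° W.

85.2917° N, 149.6667° W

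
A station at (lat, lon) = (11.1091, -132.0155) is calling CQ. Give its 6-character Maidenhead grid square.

CK31xc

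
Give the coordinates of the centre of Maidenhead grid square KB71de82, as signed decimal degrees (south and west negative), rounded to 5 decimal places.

-78.82292, 34.32083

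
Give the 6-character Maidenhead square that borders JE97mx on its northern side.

Latitude subsquare x = 23; +1 → 24, wraps to 0 = a, carry into square.
Latitude square 7; +1 → 8.
The longitude characters are unchanged.

JE98ma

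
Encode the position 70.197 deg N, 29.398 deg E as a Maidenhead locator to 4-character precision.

Add 180° to longitude and 90° to latitude: 209.40, 160.20.
Field: 209.40/20 → 10 → K, 160.20/10 → 16 → Q; chars KQ.
Square: 9.40/2 → 4, 0.20/1 → 0; chars 40.

KQ40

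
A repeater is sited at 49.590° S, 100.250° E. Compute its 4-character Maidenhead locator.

OE00

Offset from 180°W / 90°S: lon 280.25°, lat 40.41°.
Field: lon ⌊280.25/20⌋ = 14 → O; lat ⌊40.41/10⌋ = 4 → E.
Square: lon ⌊0.25/2⌋ = 0; lat ⌊0.41/1⌋ = 0.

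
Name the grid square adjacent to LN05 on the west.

KN95

Longitude square 0; −1 → -1, wraps to 9, carry into field.
Longitude field L = 11; −1 → 10 = K.
The latitude characters are unchanged.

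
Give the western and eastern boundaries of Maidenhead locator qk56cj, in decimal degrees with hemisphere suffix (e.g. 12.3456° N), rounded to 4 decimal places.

Field Q=16, K=10: +16·20° lon, +10·10° lat → SW at lon 140°, lat 10°.
Square 5, 6: +5·2° lon, +6·1° lat → SW at lon 150°, lat 16°.
Subsquare c=2, j=9: +2·0.0833333° lon, +9·0.0416667° lat → SW at lon 150.167°, lat 16.375°.
Cell spans 0.0833333° lon × 0.0416667° lat.
west 150.1667° E, east 150.2500° E.

150.1667° E, 150.2500° E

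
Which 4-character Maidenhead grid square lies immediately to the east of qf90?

RF00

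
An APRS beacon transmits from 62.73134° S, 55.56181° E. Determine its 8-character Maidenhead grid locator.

LC77sg74

Add 180° to longitude and 90° to latitude: 235.56181, 27.26866.
Field: lon ⌊235.56181/20⌋ = 11 → L; lat ⌊27.26866/10⌋ = 2 → C.
Square: lon ⌊15.56181/2⌋ = 7; lat ⌊7.26866/1⌋ = 7.
Subsquare: lon ⌊1.56181/0.0833333⌋ = 18 → s; lat ⌊0.26866/0.0416667⌋ = 6 → g.
Extended square: lon ⌊0.06181/0.00833333⌋ = 7; lat ⌊0.01866/0.00416667⌋ = 4.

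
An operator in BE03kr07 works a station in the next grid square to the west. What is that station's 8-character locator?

BE03jr97

Longitude extended square 0; −1 → -1, wraps to 9, carry into subsquare.
Longitude subsquare k = 10; −1 → 9 = j.
The latitude characters are unchanged.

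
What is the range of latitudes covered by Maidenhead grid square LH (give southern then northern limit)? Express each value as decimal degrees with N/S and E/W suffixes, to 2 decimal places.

20.00° S, 10.00° S

Field L=11, H=7: +11·20° lon, +7·10° lat → SW at lon 40°, lat -20°.
Cell spans 20° lon × 10° lat.
south 20.00° S, north 10.00° S.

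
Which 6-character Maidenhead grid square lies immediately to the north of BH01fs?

Latitude subsquare s = 18; +1 → 19 = t.
The longitude characters are unchanged.

BH01ft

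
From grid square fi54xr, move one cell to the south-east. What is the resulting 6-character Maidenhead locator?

FI64aq

Longitude subsquare x = 23; +1 → 24, wraps to 0 = a, carry into square.
Longitude square 5; +1 → 6.
Latitude subsquare r = 17; −1 → 16 = q.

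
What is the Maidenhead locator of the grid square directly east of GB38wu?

Longitude subsquare w = 22; +1 → 23 = x.
The latitude characters are unchanged.

GB38xu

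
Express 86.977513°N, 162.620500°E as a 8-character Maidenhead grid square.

RR16hx44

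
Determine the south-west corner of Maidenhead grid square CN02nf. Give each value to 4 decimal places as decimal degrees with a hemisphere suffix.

42.2083° N, 138.9167° W

Field C=2, N=13: +2·20° lon, +13·10° lat → SW at lon -140°, lat 40°.
Square 0, 2: +0·2° lon, +2·1° lat → SW at lon -140°, lat 42°.
Subsquare n=13, f=5: +13·0.0833333° lon, +5·0.0416667° lat → SW at lon -138.917°, lat 42.2083°.
latitude 42.2083° N, longitude 138.9167° W.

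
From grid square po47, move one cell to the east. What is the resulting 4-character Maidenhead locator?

PO57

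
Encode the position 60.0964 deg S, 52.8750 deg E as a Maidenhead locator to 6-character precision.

LC69kv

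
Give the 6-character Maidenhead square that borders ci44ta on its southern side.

CI43tx

Latitude subsquare a = 0; −1 → -1, wraps to 23 = x, carry into square.
Latitude square 4; −1 → 3.
The longitude characters are unchanged.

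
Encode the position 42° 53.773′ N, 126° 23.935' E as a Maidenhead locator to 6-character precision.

Shift to the Maidenhead origin (180°W, 90°S): lon 306.3989, lat 132.8962.
Field: 306.3989/20 → 15 → P, 132.8962/10 → 13 → N; chars PN.
Square: 6.3989/2 → 3, 2.8962/1 → 2; chars 32.
Subsquare: 0.3989/0.0833333 → 4 → e, 0.8962/0.0416667 → 21 → v; chars ev.

PN32ev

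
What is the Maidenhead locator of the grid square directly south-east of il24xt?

Longitude subsquare x = 23; +1 → 24, wraps to 0 = a, carry into square.
Longitude square 2; +1 → 3.
Latitude subsquare t = 19; −1 → 18 = s.

IL34as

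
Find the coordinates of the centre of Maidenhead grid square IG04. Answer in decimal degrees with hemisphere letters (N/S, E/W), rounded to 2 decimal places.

Field I=8, G=6: +8·20° lon, +6·10° lat → SW at lon -20°, lat -30°.
Square 0, 4: +0·2° lon, +4·1° lat → SW at lon -20°, lat -26°.
Cell spans 2° lon × 1° lat. Centre is SW corner plus half of each.
latitude 25.50° S, longitude 19.00° W.

25.50° S, 19.00° W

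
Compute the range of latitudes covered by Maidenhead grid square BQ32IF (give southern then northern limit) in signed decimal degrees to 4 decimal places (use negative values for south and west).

72.2083, 72.2500

Field B=1, Q=16: +1·20° lon, +16·10° lat → SW at lon -160°, lat 70°.
Square 3, 2: +3·2° lon, +2·1° lat → SW at lon -154°, lat 72°.
Subsquare i=8, f=5: +8·0.0833333° lon, +5·0.0416667° lat → SW at lon -153.333°, lat 72.2083°.
Cell spans 0.0833333° lon × 0.0416667° lat.
south 72.2083, north 72.2500.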